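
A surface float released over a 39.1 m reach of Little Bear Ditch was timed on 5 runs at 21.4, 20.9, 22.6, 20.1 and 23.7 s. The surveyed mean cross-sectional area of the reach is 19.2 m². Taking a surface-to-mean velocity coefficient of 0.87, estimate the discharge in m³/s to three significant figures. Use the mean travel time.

t̄ = (21.4 + 20.9 + 22.6 + 20.1 + 23.7) / 5 = 21.74 s
v_surface = L / t̄ = 39.1 / 21.74 = 1.799 m/s
v_mean = 0.87 × 1.799 = 1.565 m/s
Q = A × v_mean = 19.2 × 1.565 = 30.04 m³/s

30.0 m³/s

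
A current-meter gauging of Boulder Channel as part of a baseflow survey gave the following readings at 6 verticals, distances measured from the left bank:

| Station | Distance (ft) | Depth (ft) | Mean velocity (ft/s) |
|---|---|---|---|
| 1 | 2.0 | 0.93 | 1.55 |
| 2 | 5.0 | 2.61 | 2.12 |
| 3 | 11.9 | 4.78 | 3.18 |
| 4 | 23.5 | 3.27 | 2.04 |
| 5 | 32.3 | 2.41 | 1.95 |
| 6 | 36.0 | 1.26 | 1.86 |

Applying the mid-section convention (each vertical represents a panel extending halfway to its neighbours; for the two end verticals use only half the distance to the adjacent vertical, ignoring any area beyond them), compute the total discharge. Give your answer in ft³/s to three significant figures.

272 ft³/s

w_1 = (5.0 − 2.0)/2 = 1.5 ft; q_1 = 1.55 × 0.93 × 1.5 = 2.162 ft³/s
w_2 = (11.9 − 2.0)/2 = 4.95 ft; q_2 = 2.12 × 2.61 × 4.95 = 27.39 ft³/s
w_3 = (23.5 − 5.0)/2 = 9.25 ft; q_3 = 3.18 × 4.78 × 9.25 = 140.6 ft³/s
w_4 = (32.3 − 11.9)/2 = 10.2 ft; q_4 = 2.04 × 3.27 × 10.2 = 68.04 ft³/s
w_5 = (36.0 − 23.5)/2 = 6.25 ft; q_5 = 1.95 × 2.41 × 6.25 = 29.37 ft³/s
w_6 = (36.0 − 32.3)/2 = 1.85 ft; q_6 = 1.86 × 1.26 × 1.85 = 4.336 ft³/s
Q = Σ qᵢ = 271.9 ft³/s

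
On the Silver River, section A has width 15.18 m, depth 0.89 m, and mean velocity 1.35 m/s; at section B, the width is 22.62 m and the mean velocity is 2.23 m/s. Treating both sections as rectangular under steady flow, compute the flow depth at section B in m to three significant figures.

0.362 m

Q = A₁V₁ = (15.18×0.89) × 1.35 = 18.24 m³/s
d₂ = Q/(b₂ V₂) = 18.24/(22.62×2.23) = 0.3616 m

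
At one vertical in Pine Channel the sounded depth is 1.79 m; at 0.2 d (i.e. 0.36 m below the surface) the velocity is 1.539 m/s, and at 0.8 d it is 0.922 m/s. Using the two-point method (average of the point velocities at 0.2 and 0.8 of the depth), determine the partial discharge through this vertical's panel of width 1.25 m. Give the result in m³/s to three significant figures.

2.75 m³/s

v̄ = (1.539 + 0.922) / 2 = 1.231 m/s
q = v̄ × d × w = 1.231 × 1.79 × 1.25 = 2.753 m³/s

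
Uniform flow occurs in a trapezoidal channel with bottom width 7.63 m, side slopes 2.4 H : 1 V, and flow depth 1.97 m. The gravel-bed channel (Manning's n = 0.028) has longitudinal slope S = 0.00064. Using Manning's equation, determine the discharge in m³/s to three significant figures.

A = (b + z·y)·y = (7.63 + 2.4×1.97)×1.97 = 24.35 m²
P = b + 2y√(1+z²) = 7.63 + 2×1.97×√(1+2.4²) = 17.87 m
R = A/P = 24.35/17.87 = 1.362 m
Q = (1/n)·A·R^(2/3)·S^(1/2) = (1/0.028) × 24.35 × 1.362^(2/3) × 0.00064^(1/2) = 27.03 m³/s

27.0 m³/s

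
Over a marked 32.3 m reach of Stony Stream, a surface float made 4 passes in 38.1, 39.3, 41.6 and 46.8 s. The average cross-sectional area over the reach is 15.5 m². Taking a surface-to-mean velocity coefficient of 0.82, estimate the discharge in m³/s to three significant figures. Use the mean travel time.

9.90 m³/s

t̄ = (38.1 + 39.3 + 41.6 + 46.8) / 4 = 41.45 s
v_surface = L / t̄ = 32.3 / 41.45 = 0.7793 m/s
v_mean = 0.82 × 0.7793 = 0.6390 m/s
Q = A × v_mean = 15.5 × 0.6390 = 9.904 m³/s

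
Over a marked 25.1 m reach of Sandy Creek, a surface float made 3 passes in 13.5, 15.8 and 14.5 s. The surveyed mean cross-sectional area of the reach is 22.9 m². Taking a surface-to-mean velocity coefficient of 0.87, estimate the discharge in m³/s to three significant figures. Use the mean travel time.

t̄ = (13.5 + 15.8 + 14.5) / 3 = 14.6 s
v_surface = L / t̄ = 25.1 / 14.6 = 1.719 m/s
v_mean = 0.87 × 1.719 = 1.496 m/s
Q = A × v_mean = 22.9 × 1.496 = 34.25 m³/s

34.3 m³/s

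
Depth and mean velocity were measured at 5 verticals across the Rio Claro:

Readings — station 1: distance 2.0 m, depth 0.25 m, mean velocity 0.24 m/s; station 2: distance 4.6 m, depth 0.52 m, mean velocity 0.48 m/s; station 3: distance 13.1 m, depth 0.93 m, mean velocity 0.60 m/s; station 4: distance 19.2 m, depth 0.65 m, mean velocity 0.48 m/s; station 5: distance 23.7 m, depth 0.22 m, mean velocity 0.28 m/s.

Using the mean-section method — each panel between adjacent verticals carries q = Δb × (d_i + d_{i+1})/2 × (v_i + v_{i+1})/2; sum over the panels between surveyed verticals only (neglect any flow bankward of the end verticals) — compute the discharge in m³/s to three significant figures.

7.03 m³/s

Panel 1-2: Δb = 2.6 m, d̄ = (0.25+0.52)/2 = 0.385, v̄ = (0.24+0.48)/2 = 0.36 → q = 2.6×0.385×0.36 = 0.3604 m³/s
Panel 2-3: Δb = 8.5 m, d̄ = (0.52+0.93)/2 = 0.725, v̄ = (0.48+0.60)/2 = 0.54 → q = 8.5×0.725×0.54 = 3.328 m³/s
Panel 3-4: Δb = 6.1 m, d̄ = (0.93+0.65)/2 = 0.79, v̄ = (0.60+0.48)/2 = 0.54 → q = 6.1×0.79×0.54 = 2.602 m³/s
Panel 4-5: Δb = 4.5 m, d̄ = (0.65+0.22)/2 = 0.435, v̄ = (0.48+0.28)/2 = 0.38 → q = 4.5×0.435×0.38 = 0.7439 m³/s
Q = Σ q = 7.034 m³/s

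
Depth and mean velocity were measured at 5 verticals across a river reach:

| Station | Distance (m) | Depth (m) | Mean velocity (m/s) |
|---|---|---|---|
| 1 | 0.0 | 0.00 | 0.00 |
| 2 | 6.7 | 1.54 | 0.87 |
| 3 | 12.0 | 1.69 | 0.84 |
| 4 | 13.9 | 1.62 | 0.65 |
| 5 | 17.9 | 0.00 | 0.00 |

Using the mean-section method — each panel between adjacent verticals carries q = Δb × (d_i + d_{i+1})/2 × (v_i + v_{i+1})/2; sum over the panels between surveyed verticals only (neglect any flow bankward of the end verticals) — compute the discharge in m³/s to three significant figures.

Panel 1-2: Δb = 6.7 m, d̄ = (0.00+1.54)/2 = 0.77, v̄ = (0.00+0.87)/2 = 0.435 → q = 6.7×0.77×0.435 = 2.244 m³/s
Panel 2-3: Δb = 5.3 m, d̄ = (1.54+1.69)/2 = 1.615, v̄ = (0.87+0.84)/2 = 0.855 → q = 5.3×1.615×0.855 = 7.318 m³/s
Panel 3-4: Δb = 1.9 m, d̄ = (1.69+1.62)/2 = 1.655, v̄ = (0.84+0.65)/2 = 0.745 → q = 1.9×1.655×0.745 = 2.343 m³/s
Panel 4-5: Δb = 4 m, d̄ = (1.62+0.00)/2 = 0.81, v̄ = (0.65+0.00)/2 = 0.325 → q = 4×0.81×0.325 = 1.053 m³/s
Q = Σ q = 12.96 m³/s

13.0 m³/s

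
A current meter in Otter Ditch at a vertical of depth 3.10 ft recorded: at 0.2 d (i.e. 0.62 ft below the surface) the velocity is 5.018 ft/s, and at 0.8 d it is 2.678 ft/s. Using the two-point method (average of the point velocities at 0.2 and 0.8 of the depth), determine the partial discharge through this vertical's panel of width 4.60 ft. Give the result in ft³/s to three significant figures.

54.9 ft³/s

v̄ = (5.018 + 2.678) / 2 = 3.848 ft/s
q = v̄ × d × w = 3.848 × 3.10 × 4.60 = 54.87 ft³/s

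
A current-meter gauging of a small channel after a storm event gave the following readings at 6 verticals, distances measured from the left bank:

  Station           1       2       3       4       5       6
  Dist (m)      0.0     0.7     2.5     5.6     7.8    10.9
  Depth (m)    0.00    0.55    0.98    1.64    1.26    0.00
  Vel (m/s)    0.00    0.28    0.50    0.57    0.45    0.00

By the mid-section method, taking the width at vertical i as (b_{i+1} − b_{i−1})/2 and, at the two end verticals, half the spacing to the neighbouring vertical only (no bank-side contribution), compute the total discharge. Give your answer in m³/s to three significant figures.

5.37 m³/s

w_2 = (2.5 − 0.0)/2 = 1.25 m; q_2 = 0.28 × 0.55 × 1.25 = 0.1925 m³/s
w_3 = (5.6 − 0.7)/2 = 2.45 m; q_3 = 0.50 × 0.98 × 2.45 = 1.201 m³/s
w_4 = (7.8 − 2.5)/2 = 2.65 m; q_4 = 0.57 × 1.64 × 2.65 = 2.477 m³/s
w_5 = (10.9 − 5.6)/2 = 2.65 m; q_5 = 0.45 × 1.26 × 2.65 = 1.503 m³/s
Stations 1, 6 contribute zero (depth or velocity is 0).
Q = Σ qᵢ = 5.373 m³/s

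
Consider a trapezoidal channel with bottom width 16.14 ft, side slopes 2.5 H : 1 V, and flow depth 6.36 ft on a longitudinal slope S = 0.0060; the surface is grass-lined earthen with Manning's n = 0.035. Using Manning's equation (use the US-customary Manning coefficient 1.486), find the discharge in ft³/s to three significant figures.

1700 ft³/s

A = (b + z·y)·y = (16.14 + 2.5×6.36)×6.36 = 203.8 ft²
P = b + 2y√(1+z²) = 16.14 + 2×6.36×√(1+2.5²) = 50.39 ft
R = A/P = 203.8/50.39 = 4.044 ft
Q = (1.486/n)·A·R^(2/3)·S^(1/2) = (1.486/0.035) × 203.8 × 4.044^(2/3) × 0.0060^(1/2) = 1701 ft³/s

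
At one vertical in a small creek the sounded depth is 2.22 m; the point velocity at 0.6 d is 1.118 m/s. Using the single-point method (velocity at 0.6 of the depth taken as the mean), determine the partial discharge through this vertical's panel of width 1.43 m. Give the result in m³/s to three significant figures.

3.55 m³/s

v̄ = v₀.₆ = 1.118 m/s
q = v̄ × d × w = 1.118 × 2.22 × 1.43 = 3.549 m³/s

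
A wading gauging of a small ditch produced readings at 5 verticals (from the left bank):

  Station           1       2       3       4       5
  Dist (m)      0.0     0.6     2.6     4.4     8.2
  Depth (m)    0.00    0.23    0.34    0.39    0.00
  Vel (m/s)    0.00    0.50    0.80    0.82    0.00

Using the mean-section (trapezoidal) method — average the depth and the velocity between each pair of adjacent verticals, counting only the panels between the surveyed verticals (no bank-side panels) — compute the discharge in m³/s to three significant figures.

1.22 m³/s

Panel 1-2: Δb = 0.6 m, d̄ = (0.00+0.23)/2 = 0.115, v̄ = (0.00+0.50)/2 = 0.25 → q = 0.6×0.115×0.25 = 0.01725 m³/s
Panel 2-3: Δb = 2 m, d̄ = (0.23+0.34)/2 = 0.285, v̄ = (0.50+0.80)/2 = 0.65 → q = 2×0.285×0.65 = 0.3705 m³/s
Panel 3-4: Δb = 1.8 m, d̄ = (0.34+0.39)/2 = 0.365, v̄ = (0.80+0.82)/2 = 0.81 → q = 1.8×0.365×0.81 = 0.5322 m³/s
Panel 4-5: Δb = 3.8 m, d̄ = (0.39+0.00)/2 = 0.195, v̄ = (0.82+0.00)/2 = 0.41 → q = 3.8×0.195×0.41 = 0.3038 m³/s
Q = Σ q = 1.224 m³/s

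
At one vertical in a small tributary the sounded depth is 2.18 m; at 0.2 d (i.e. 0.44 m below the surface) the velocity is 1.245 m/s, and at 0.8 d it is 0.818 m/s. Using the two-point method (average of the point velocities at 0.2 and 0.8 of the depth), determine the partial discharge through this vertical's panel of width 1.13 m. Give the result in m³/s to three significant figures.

2.54 m³/s

v̄ = (1.245 + 0.818) / 2 = 1.032 m/s
q = v̄ × d × w = 1.032 × 2.18 × 1.13 = 2.541 m³/s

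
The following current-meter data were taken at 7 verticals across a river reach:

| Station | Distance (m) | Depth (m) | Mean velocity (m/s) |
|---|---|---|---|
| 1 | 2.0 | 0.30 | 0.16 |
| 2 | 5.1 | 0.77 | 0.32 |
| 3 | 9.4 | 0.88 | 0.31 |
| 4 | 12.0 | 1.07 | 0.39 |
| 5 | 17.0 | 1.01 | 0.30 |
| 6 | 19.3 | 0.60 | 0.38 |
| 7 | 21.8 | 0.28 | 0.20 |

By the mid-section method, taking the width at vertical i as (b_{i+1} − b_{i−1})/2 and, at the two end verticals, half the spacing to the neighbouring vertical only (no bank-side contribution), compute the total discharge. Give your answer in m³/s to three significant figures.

w_1 = (5.1 − 2.0)/2 = 1.55 m; q_1 = 0.16 × 0.30 × 1.55 = 0.07440 m³/s
w_2 = (9.4 − 2.0)/2 = 3.7 m; q_2 = 0.32 × 0.77 × 3.7 = 0.9117 m³/s
w_3 = (12.0 − 5.1)/2 = 3.45 m; q_3 = 0.31 × 0.88 × 3.45 = 0.9412 m³/s
w_4 = (17.0 − 9.4)/2 = 3.8 m; q_4 = 0.39 × 1.07 × 3.8 = 1.586 m³/s
w_5 = (19.3 − 12.0)/2 = 3.65 m; q_5 = 0.30 × 1.01 × 3.65 = 1.106 m³/s
w_6 = (21.8 − 17.0)/2 = 2.4 m; q_6 = 0.38 × 0.60 × 2.4 = 0.5472 m³/s
w_7 = (21.8 − 19.3)/2 = 1.25 m; q_7 = 0.20 × 0.28 × 1.25 = 0.07000 m³/s
Q = Σ qᵢ = 5.236 m³/s

5.24 m³/s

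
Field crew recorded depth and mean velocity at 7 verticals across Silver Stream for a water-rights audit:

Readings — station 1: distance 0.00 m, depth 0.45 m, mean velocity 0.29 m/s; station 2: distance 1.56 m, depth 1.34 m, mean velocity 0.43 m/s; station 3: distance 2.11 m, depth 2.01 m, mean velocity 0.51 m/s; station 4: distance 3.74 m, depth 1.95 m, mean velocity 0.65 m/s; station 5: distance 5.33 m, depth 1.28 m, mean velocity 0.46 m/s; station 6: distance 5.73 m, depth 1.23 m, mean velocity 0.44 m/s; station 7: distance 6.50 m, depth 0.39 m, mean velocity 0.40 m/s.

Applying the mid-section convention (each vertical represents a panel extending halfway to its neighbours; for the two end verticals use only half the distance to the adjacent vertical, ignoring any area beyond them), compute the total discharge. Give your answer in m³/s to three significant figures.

4.83 m³/s

w_1 = (1.56 − 0.00)/2 = 0.78 m; q_1 = 0.29 × 0.45 × 0.78 = 0.1018 m³/s
w_2 = (2.11 − 0.00)/2 = 1.055 m; q_2 = 0.43 × 1.34 × 1.055 = 0.6079 m³/s
w_3 = (3.74 − 1.56)/2 = 1.09 m; q_3 = 0.51 × 2.01 × 1.09 = 1.117 m³/s
w_4 = (5.33 − 2.11)/2 = 1.61 m; q_4 = 0.65 × 1.95 × 1.61 = 2.041 m³/s
w_5 = (5.73 − 3.74)/2 = 0.995 m; q_5 = 0.46 × 1.28 × 0.995 = 0.5859 m³/s
w_6 = (6.50 − 5.33)/2 = 0.585 m; q_6 = 0.44 × 1.23 × 0.585 = 0.3166 m³/s
w_7 = (6.50 − 5.73)/2 = 0.385 m; q_7 = 0.40 × 0.39 × 0.385 = 0.06006 m³/s
Q = Σ qᵢ = 4.830 m³/s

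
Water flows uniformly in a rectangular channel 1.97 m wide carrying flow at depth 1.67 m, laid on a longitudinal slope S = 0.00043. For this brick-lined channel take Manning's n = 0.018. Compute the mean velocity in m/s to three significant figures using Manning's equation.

A = b·y = 1.97 × 1.67 = 3.290 m²
P = b + 2y = 1.97 + 2×1.67 = 5.310 m
R = A/P = 3.290/5.310 = 0.6196 m
Q = (1/n)·A·R^(2/3)·S^(1/2) = (1/0.018) × 3.290 × 0.6196^(2/3) × 0.00043^(1/2) = 2.754 m³/s
V = Q/A = 2.754/3.290 = 0.8372 m/s

0.837 m/s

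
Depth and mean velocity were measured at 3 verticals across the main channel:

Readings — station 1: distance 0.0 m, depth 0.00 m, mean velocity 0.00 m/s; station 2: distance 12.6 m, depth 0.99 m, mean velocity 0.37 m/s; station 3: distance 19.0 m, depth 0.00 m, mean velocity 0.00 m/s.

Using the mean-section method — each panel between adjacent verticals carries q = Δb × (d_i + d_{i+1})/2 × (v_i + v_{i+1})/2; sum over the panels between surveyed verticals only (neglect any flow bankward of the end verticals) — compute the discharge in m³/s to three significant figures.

1.74 m³/s

Panel 1-2: Δb = 12.6 m, d̄ = (0.00+0.99)/2 = 0.495, v̄ = (0.00+0.37)/2 = 0.185 → q = 12.6×0.495×0.185 = 1.154 m³/s
Panel 2-3: Δb = 6.4 m, d̄ = (0.99+0.00)/2 = 0.495, v̄ = (0.37+0.00)/2 = 0.185 → q = 6.4×0.495×0.185 = 0.5861 m³/s
Q = Σ q = 1.740 m³/s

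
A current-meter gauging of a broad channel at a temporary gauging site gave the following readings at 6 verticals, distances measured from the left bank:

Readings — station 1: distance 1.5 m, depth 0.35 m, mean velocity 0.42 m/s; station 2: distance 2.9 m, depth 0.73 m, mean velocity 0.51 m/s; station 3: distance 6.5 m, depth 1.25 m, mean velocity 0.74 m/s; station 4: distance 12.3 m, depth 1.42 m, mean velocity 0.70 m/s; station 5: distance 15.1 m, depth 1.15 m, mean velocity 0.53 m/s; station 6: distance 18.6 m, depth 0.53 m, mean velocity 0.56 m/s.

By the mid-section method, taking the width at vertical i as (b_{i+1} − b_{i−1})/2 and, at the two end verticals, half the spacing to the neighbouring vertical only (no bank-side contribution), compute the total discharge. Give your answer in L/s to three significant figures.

12100 L/s

w_1 = (2.9 − 1.5)/2 = 0.7 m; q_1 = 0.42 × 0.35 × 0.7 = 0.1029 m³/s
w_2 = (6.5 − 1.5)/2 = 2.5 m; q_2 = 0.51 × 0.73 × 2.5 = 0.9308 m³/s
w_3 = (12.3 − 2.9)/2 = 4.7 m; q_3 = 0.74 × 1.25 × 4.7 = 4.348 m³/s
w_4 = (15.1 − 6.5)/2 = 4.3 m; q_4 = 0.70 × 1.42 × 4.3 = 4.274 m³/s
w_5 = (18.6 − 12.3)/2 = 3.15 m; q_5 = 0.53 × 1.15 × 3.15 = 1.920 m³/s
w_6 = (18.6 − 15.1)/2 = 1.75 m; q_6 = 0.56 × 0.53 × 1.75 = 0.5194 m³/s
Q = Σ qᵢ = 12.09 m³/s
= 12.09 × 1000 = 12090 L/s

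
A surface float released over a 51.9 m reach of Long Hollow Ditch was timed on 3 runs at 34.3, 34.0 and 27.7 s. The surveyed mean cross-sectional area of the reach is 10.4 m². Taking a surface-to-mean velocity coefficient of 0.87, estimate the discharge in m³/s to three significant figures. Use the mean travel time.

t̄ = (34.3 + 34.0 + 27.7) / 3 = 32 s
v_surface = L / t̄ = 51.9 / 32 = 1.622 m/s
v_mean = 0.87 × 1.622 = 1.411 m/s
Q = A × v_mean = 10.4 × 1.411 = 14.67 m³/s

14.7 m³/s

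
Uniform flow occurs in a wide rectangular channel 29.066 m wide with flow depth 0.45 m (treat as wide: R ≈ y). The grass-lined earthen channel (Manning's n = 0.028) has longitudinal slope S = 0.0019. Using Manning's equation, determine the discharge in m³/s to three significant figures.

A = b·y = 29.066 × 0.45 = 13.08 m²
Wide channel: R ≈ y = 0.45 m
Q = (1/n)·A·R^(2/3)·S^(1/2) = (1/0.028) × 13.08 × 0.4500^(2/3) × 0.0019^(1/2) = 11.96 m³/s

12.0 m³/s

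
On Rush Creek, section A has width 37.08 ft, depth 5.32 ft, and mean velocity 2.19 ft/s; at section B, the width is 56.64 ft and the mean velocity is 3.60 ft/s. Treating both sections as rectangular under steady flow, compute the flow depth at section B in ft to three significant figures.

2.12 ft

Q = A₁V₁ = (37.08×5.32) × 2.19 = 432.0 ft³/s
d₂ = Q/(b₂ V₂) = 432.0/(56.64×3.60) = 2.119 ft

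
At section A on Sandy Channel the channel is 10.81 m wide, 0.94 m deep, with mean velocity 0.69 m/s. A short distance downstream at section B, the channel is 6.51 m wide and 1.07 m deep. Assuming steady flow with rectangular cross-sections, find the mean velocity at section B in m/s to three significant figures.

1.01 m/s

Q = A₁V₁ = (10.81×0.94) × 0.69 = 7.011 m³/s
A₂ = 6.51 × 1.07 = 6.966 m²
V₂ = Q/A₂ = 7.011/6.966 = 1.007 m/s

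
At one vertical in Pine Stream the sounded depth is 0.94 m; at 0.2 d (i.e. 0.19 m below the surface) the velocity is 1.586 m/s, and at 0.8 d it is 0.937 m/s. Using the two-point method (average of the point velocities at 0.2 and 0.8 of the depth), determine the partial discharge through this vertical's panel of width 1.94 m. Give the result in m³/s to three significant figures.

2.30 m³/s

v̄ = (1.586 + 0.937) / 2 = 1.262 m/s
q = v̄ × d × w = 1.262 × 0.94 × 1.94 = 2.300 m³/s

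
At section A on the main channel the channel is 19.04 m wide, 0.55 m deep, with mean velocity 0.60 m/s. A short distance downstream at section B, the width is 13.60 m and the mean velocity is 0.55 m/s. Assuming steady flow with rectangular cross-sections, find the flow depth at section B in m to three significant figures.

0.840 m

Q = A₁V₁ = (19.04×0.55) × 0.60 = 6.283 m³/s
d₂ = Q/(b₂ V₂) = 6.283/(13.60×0.55) = 0.8400 m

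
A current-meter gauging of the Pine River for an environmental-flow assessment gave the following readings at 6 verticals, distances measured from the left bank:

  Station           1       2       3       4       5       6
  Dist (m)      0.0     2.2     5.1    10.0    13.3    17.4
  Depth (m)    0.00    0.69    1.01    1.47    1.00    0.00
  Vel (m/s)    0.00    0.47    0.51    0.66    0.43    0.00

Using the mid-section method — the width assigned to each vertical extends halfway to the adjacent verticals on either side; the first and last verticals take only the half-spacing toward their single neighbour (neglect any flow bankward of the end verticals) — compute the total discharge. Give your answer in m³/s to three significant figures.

w_2 = (5.1 − 0.0)/2 = 2.55 m; q_2 = 0.47 × 0.69 × 2.55 = 0.8270 m³/s
w_3 = (10.0 − 2.2)/2 = 3.9 m; q_3 = 0.51 × 1.01 × 3.9 = 2.009 m³/s
w_4 = (13.3 − 5.1)/2 = 4.1 m; q_4 = 0.66 × 1.47 × 4.1 = 3.978 m³/s
w_5 = (17.4 − 10.0)/2 = 3.7 m; q_5 = 0.43 × 1.00 × 3.7 = 1.591 m³/s
Stations 1, 6 contribute zero (depth or velocity is 0).
Q = Σ qᵢ = 8.405 m³/s

8.40 m³/s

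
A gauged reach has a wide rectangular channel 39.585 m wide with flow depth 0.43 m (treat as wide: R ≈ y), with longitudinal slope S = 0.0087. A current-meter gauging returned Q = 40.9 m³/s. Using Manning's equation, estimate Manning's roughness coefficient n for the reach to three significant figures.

0.0221

A = b·y = 39.585 × 0.43 = 17.02 m²
Wide channel: R ≈ y = 0.43 m
n = (1/Q)·A·R^(2/3)·S^(1/2) = (1/40.9) × 17.02 × 0.5697 × 0.09327 = 0.02211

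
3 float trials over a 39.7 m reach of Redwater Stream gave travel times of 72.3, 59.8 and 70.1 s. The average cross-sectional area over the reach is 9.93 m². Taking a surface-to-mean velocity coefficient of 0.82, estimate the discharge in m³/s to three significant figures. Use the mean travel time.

4.80 m³/s

t̄ = (72.3 + 59.8 + 70.1) / 3 = 67.4 s
v_surface = L / t̄ = 39.7 / 67.4 = 0.5890 m/s
v_mean = 0.82 × 0.5890 = 0.4830 m/s
Q = A × v_mean = 9.93 × 0.4830 = 4.796 m³/s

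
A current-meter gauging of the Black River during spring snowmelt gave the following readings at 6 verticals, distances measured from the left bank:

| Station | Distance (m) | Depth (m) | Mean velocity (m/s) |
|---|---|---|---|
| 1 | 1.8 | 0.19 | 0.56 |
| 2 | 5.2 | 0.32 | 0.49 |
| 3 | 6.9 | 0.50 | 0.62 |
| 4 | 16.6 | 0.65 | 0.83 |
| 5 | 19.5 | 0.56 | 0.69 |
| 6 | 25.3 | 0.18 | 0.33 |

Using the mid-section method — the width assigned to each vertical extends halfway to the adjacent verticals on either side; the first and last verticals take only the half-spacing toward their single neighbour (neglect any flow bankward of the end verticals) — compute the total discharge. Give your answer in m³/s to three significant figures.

7.60 m³/s

w_1 = (5.2 − 1.8)/2 = 1.7 m; q_1 = 0.56 × 0.19 × 1.7 = 0.1809 m³/s
w_2 = (6.9 − 1.8)/2 = 2.55 m; q_2 = 0.49 × 0.32 × 2.55 = 0.3998 m³/s
w_3 = (16.6 − 5.2)/2 = 5.7 m; q_3 = 0.62 × 0.50 × 5.7 = 1.767 m³/s
w_4 = (19.5 − 6.9)/2 = 6.3 m; q_4 = 0.83 × 0.65 × 6.3 = 3.399 m³/s
w_5 = (25.3 − 16.6)/2 = 4.35 m; q_5 = 0.69 × 0.56 × 4.35 = 1.681 m³/s
w_6 = (25.3 − 19.5)/2 = 2.9 m; q_6 = 0.33 × 0.18 × 2.9 = 0.1723 m³/s
Q = Σ qᵢ = 7.600 m³/s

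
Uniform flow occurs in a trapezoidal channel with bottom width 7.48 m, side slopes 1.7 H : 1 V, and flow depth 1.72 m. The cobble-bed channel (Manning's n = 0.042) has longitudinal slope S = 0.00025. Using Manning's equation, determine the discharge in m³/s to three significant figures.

A = (b + z·y)·y = (7.48 + 1.7×1.72)×1.72 = 17.89 m²
P = b + 2y√(1+z²) = 7.48 + 2×1.72×√(1+1.7²) = 14.26 m
R = A/P = 17.89/14.26 = 1.254 m
Q = (1/n)·A·R^(2/3)·S^(1/2) = (1/0.042) × 17.89 × 1.254^(2/3) × 0.00025^(1/2) = 7.836 m³/s

7.84 m³/s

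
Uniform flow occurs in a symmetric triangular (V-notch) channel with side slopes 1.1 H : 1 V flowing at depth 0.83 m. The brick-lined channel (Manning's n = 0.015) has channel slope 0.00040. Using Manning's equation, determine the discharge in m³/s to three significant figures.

A = z·y² = 1.1×0.83² = 0.7578 m²
P = 2y√(1+z²) = 2×0.83×√(1+1.1²) = 2.468 m
R = A/P = 0.7578/2.468 = 0.3071 m
Q = (1/n)·A·R^(2/3)·S^(1/2) = (1/0.015) × 0.7578 × 0.3071^(2/3) × 0.00040^(1/2) = 0.4599 m³/s

0.460 m³/s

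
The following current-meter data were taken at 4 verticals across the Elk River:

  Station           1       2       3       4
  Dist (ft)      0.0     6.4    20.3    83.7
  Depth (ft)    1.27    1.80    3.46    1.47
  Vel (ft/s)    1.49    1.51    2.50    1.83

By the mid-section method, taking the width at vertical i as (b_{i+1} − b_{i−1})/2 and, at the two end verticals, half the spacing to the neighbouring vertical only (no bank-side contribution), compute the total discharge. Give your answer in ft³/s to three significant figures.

w_1 = (6.4 − 0.0)/2 = 3.2 ft; q_1 = 1.49 × 1.27 × 3.2 = 6.055 ft³/s
w_2 = (20.3 − 0.0)/2 = 10.15 ft; q_2 = 1.51 × 1.80 × 10.15 = 27.59 ft³/s
w_3 = (83.7 − 6.4)/2 = 38.65 ft; q_3 = 2.50 × 3.46 × 38.65 = 334.3 ft³/s
w_4 = (83.7 − 20.3)/2 = 31.7 ft; q_4 = 1.83 × 1.47 × 31.7 = 85.28 ft³/s
Q = Σ qᵢ = 453.2 ft³/s

453 ft³/s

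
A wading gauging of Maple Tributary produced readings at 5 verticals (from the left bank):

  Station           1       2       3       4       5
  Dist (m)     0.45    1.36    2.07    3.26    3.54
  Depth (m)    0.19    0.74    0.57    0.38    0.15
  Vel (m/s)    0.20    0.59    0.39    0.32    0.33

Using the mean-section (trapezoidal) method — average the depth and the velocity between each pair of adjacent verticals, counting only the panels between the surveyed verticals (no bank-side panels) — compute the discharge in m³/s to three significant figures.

0.620 m³/s

Panel 1-2: Δb = 0.91 m, d̄ = (0.19+0.74)/2 = 0.465, v̄ = (0.20+0.59)/2 = 0.395 → q = 0.91×0.465×0.395 = 0.1671 m³/s
Panel 2-3: Δb = 0.71 m, d̄ = (0.74+0.57)/2 = 0.655, v̄ = (0.59+0.39)/2 = 0.49 → q = 0.71×0.655×0.49 = 0.2279 m³/s
Panel 3-4: Δb = 1.19 m, d̄ = (0.57+0.38)/2 = 0.475, v̄ = (0.39+0.32)/2 = 0.355 → q = 1.19×0.475×0.355 = 0.2007 m³/s
Panel 4-5: Δb = 0.28 m, d̄ = (0.38+0.15)/2 = 0.265, v̄ = (0.32+0.33)/2 = 0.325 → q = 0.28×0.265×0.325 = 0.02412 m³/s
Q = Σ q = 0.6198 m³/s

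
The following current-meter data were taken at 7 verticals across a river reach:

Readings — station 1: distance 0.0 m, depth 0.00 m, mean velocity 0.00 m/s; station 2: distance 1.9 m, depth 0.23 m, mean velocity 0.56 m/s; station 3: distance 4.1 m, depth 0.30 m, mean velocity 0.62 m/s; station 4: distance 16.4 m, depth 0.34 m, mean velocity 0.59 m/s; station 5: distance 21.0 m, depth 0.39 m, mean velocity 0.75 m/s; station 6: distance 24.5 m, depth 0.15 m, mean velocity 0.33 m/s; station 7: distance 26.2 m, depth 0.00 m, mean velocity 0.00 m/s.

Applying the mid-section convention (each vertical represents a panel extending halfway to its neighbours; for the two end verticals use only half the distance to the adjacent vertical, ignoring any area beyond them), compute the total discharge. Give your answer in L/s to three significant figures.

w_2 = (4.1 − 0.0)/2 = 2.05 m; q_2 = 0.56 × 0.23 × 2.05 = 0.2640 m³/s
w_3 = (16.4 − 1.9)/2 = 7.25 m; q_3 = 0.62 × 0.30 × 7.25 = 1.349 m³/s
w_4 = (21.0 − 4.1)/2 = 8.45 m; q_4 = 0.59 × 0.34 × 8.45 = 1.695 m³/s
w_5 = (24.5 − 16.4)/2 = 4.05 m; q_5 = 0.75 × 0.39 × 4.05 = 1.185 m³/s
w_6 = (26.2 − 21.0)/2 = 2.6 m; q_6 = 0.33 × 0.15 × 2.6 = 0.1287 m³/s
Stations 1, 7 contribute zero (depth or velocity is 0).
Q = Σ qᵢ = 4.621 m³/s
= 4.621 × 1000 = 4621 L/s

4620 L/s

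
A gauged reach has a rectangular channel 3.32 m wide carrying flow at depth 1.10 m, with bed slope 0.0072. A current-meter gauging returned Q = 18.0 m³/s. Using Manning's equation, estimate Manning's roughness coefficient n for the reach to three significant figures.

A = b·y = 3.32 × 1.10 = 3.652 m²
P = b + 2y = 3.32 + 2×1.10 = 5.520 m
R = A/P = 3.652/5.520 = 0.6616 m
n = (1/Q)·A·R^(2/3)·S^(1/2) = (1/18.0) × 3.652 × 0.7593 × 0.08485 = 0.01307

0.0131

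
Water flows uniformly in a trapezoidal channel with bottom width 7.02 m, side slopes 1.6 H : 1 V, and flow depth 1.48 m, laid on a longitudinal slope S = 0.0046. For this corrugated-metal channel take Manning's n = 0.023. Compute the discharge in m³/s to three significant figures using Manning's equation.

43.7 m³/s

A = (b + z·y)·y = (7.02 + 1.6×1.48)×1.48 = 13.89 m²
P = b + 2y√(1+z²) = 7.02 + 2×1.48×√(1+1.6²) = 12.60 m
R = A/P = 13.89/12.60 = 1.102 m
Q = (1/n)·A·R^(2/3)·S^(1/2) = (1/0.023) × 13.89 × 1.102^(2/3) × 0.0046^(1/2) = 43.72 m³/s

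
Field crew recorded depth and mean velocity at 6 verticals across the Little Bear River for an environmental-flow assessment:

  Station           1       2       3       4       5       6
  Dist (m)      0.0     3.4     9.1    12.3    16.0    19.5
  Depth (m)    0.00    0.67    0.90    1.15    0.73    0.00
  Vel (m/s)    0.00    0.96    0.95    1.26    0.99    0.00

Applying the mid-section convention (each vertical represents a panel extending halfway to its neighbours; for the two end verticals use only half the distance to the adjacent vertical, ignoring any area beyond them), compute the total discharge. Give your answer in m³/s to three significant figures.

14.3 m³/s

w_2 = (9.1 − 0.0)/2 = 4.55 m; q_2 = 0.96 × 0.67 × 4.55 = 2.927 m³/s
w_3 = (12.3 − 3.4)/2 = 4.45 m; q_3 = 0.95 × 0.90 × 4.45 = 3.805 m³/s
w_4 = (16.0 − 9.1)/2 = 3.45 m; q_4 = 1.26 × 1.15 × 3.45 = 4.999 m³/s
w_5 = (19.5 − 12.3)/2 = 3.6 m; q_5 = 0.99 × 0.73 × 3.6 = 2.602 m³/s
Stations 1, 6 contribute zero (depth or velocity is 0).
Q = Σ qᵢ = 14.33 m³/s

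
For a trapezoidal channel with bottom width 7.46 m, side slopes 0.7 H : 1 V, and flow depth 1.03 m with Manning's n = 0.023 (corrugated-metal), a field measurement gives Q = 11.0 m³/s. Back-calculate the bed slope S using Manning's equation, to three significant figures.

0.00113

A = (b + z·y)·y = (7.46 + 0.7×1.03)×1.03 = 8.426 m²
P = b + 2y√(1+z²) = 7.46 + 2×1.03×√(1+0.7²) = 9.975 m
R = A/P = 8.426/9.975 = 0.8448 m
S = (Q·n / (1·A·R^(2/3)))² = (11.0×0.023 / (1×8.426×0.8936))² = 0.001129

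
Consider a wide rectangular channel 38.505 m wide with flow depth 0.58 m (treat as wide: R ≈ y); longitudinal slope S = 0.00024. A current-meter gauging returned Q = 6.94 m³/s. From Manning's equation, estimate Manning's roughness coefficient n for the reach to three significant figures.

0.0347

A = b·y = 38.505 × 0.58 = 22.33 m²
Wide channel: R ≈ y = 0.58 m
n = (1/Q)·A·R^(2/3)·S^(1/2) = (1/6.94) × 22.33 × 0.6955 × 0.01549 = 0.03467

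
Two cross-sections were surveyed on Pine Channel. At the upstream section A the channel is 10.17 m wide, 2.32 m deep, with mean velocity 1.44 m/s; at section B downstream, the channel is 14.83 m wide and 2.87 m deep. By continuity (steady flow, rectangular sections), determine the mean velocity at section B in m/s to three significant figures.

0.798 m/s

Q = A₁V₁ = (10.17×2.32) × 1.44 = 33.98 m³/s
A₂ = 14.83 × 2.87 = 42.56 m²
V₂ = Q/A₂ = 33.98/42.56 = 0.7983 m/s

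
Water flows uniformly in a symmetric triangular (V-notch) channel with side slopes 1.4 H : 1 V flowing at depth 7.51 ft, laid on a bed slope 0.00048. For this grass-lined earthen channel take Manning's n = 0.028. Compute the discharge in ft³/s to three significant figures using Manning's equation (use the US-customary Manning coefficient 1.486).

A = z·y² = 1.4×7.51² = 78.96 ft²
P = 2y√(1+z²) = 2×7.51×√(1+1.4²) = 25.84 ft
R = A/P = 78.96/25.84 = 3.056 ft
Q = (1.486/n)·A·R^(2/3)·S^(1/2) = (1.486/0.028) × 78.96 × 3.056^(2/3) × 0.00048^(1/2) = 193.3 ft³/s

193 ft³/s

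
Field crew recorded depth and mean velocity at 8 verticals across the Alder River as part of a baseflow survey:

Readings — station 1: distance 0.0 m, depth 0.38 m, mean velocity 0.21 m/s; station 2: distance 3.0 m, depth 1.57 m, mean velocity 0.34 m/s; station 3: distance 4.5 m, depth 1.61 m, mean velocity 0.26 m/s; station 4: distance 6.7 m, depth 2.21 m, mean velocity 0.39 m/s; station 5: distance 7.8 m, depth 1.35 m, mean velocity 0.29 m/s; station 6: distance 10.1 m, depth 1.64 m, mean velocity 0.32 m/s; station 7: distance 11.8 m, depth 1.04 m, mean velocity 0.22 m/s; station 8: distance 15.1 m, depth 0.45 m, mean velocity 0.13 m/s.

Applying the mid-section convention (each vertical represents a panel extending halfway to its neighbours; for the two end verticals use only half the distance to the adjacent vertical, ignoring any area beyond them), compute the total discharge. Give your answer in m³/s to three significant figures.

w_1 = (3.0 − 0.0)/2 = 1.5 m; q_1 = 0.21 × 0.38 × 1.5 = 0.1197 m³/s
w_2 = (4.5 − 0.0)/2 = 2.25 m; q_2 = 0.34 × 1.57 × 2.25 = 1.201 m³/s
w_3 = (6.7 − 3.0)/2 = 1.85 m; q_3 = 0.26 × 1.61 × 1.85 = 0.7744 m³/s
w_4 = (7.8 − 4.5)/2 = 1.65 m; q_4 = 0.39 × 2.21 × 1.65 = 1.422 m³/s
w_5 = (10.1 − 6.7)/2 = 1.7 m; q_5 = 0.29 × 1.35 × 1.7 = 0.6656 m³/s
w_6 = (11.8 − 7.8)/2 = 2 m; q_6 = 0.32 × 1.64 × 2 = 1.050 m³/s
w_7 = (15.1 − 10.1)/2 = 2.5 m; q_7 = 0.22 × 1.04 × 2.5 = 0.5720 m³/s
w_8 = (15.1 − 11.8)/2 = 1.65 m; q_8 = 0.13 × 0.45 × 1.65 = 0.09653 m³/s
Q = Σ qᵢ = 5.901 m³/s

5.90 m³/s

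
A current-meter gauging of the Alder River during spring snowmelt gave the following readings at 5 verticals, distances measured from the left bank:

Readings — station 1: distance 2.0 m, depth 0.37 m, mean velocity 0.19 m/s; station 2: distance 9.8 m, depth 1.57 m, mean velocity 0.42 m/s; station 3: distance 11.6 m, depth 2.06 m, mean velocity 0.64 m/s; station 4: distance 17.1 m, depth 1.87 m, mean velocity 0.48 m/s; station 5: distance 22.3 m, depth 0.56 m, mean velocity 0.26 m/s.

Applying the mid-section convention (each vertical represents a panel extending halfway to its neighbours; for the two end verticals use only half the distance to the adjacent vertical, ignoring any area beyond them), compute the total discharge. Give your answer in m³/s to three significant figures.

13.4 m³/s

w_1 = (9.8 − 2.0)/2 = 3.9 m; q_1 = 0.19 × 0.37 × 3.9 = 0.2742 m³/s
w_2 = (11.6 − 2.0)/2 = 4.8 m; q_2 = 0.42 × 1.57 × 4.8 = 3.165 m³/s
w_3 = (17.1 − 9.8)/2 = 3.65 m; q_3 = 0.64 × 2.06 × 3.65 = 4.812 m³/s
w_4 = (22.3 − 11.6)/2 = 5.35 m; q_4 = 0.48 × 1.87 × 5.35 = 4.802 m³/s
w_5 = (22.3 − 17.1)/2 = 2.6 m; q_5 = 0.26 × 0.56 × 2.6 = 0.3786 m³/s
Q = Σ qᵢ = 13.43 m³/s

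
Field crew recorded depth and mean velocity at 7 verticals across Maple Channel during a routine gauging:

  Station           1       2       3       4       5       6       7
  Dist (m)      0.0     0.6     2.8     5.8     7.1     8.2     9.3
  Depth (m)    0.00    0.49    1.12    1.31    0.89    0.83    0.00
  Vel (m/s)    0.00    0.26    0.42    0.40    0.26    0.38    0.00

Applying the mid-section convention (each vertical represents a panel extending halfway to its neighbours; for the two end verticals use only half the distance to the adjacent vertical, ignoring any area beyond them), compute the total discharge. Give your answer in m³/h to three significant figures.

11300 m³/h

w_2 = (2.8 − 0.0)/2 = 1.4 m; q_2 = 0.26 × 0.49 × 1.4 = 0.1784 m³/s
w_3 = (5.8 − 0.6)/2 = 2.6 m; q_3 = 0.42 × 1.12 × 2.6 = 1.223 m³/s
w_4 = (7.1 − 2.8)/2 = 2.15 m; q_4 = 0.40 × 1.31 × 2.15 = 1.127 m³/s
w_5 = (8.2 − 5.8)/2 = 1.2 m; q_5 = 0.26 × 0.89 × 1.2 = 0.2777 m³/s
w_6 = (9.3 − 7.1)/2 = 1.1 m; q_6 = 0.38 × 0.83 × 1.1 = 0.3469 m³/s
Stations 1, 7 contribute zero (depth or velocity is 0).
Q = Σ qᵢ = 3.153 m³/s
= 3.153 × 3600 = 11350 m³/h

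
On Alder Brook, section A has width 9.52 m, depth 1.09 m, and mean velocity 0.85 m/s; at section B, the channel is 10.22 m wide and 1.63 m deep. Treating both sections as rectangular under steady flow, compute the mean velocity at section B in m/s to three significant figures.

0.529 m/s

Q = A₁V₁ = (9.52×1.09) × 0.85 = 8.820 m³/s
A₂ = 10.22 × 1.63 = 16.66 m²
V₂ = Q/A₂ = 8.820/16.66 = 0.5295 m/s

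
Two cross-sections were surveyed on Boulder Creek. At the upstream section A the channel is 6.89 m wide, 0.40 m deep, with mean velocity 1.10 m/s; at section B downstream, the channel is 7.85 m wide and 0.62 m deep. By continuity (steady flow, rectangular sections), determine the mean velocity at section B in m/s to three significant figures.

0.623 m/s

Q = A₁V₁ = (6.89×0.40) × 1.10 = 3.032 m³/s
A₂ = 7.85 × 0.62 = 4.867 m²
V₂ = Q/A₂ = 3.032/4.867 = 0.6229 m/s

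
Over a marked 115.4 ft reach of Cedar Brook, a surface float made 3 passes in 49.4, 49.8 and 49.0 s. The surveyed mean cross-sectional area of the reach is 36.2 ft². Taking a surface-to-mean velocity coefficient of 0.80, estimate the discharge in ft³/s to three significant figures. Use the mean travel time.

67.7 ft³/s

t̄ = (49.4 + 49.8 + 49.0) / 3 = 49.4 s
v_surface = L / t̄ = 115.4 / 49.4 = 2.336 ft/s
v_mean = 0.80 × 2.336 = 1.869 ft/s
Q = A × v_mean = 36.2 × 1.869 = 67.65 ft³/s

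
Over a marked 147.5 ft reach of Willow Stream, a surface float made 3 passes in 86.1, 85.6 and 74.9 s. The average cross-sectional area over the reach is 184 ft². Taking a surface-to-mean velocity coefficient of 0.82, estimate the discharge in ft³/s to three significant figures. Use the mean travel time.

271 ft³/s

t̄ = (86.1 + 85.6 + 74.9) / 3 = 82.2 s
v_surface = L / t̄ = 147.5 / 82.2 = 1.794 ft/s
v_mean = 0.82 × 1.794 = 1.471 ft/s
Q = A × v_mean = 184 × 1.471 = 270.7 ft³/s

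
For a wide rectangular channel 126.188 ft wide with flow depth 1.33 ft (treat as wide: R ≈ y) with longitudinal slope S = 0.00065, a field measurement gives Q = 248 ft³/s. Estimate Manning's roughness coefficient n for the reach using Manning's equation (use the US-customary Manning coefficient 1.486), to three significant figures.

0.0310

A = b·y = 126.188 × 1.33 = 167.8 ft²
Wide channel: R ≈ y = 1.33 ft
n = (1.486/Q)·A·R^(2/3)·S^(1/2) = (1.486/248) × 167.8 × 1.209 × 0.02550 = 0.03101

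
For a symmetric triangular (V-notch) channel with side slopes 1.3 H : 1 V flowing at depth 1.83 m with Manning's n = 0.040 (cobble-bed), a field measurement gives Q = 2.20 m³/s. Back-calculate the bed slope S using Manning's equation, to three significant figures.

0.000627

A = z·y² = 1.3×1.83² = 4.354 m²
P = 2y√(1+z²) = 2×1.83×√(1+1.3²) = 6.003 m
R = A/P = 4.354/6.003 = 0.7253 m
S = (Q·n / (1·A·R^(2/3)))² = (2.20×0.040 / (1×4.354×0.8072))² = 0.0006270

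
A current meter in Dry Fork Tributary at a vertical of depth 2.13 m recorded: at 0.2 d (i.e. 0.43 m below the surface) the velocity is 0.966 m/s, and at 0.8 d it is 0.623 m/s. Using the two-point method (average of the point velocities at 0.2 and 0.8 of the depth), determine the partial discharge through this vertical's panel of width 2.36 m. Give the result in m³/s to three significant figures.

3.99 m³/s

v̄ = (0.966 + 0.623) / 2 = 0.7945 m/s
q = v̄ × d × w = 0.7945 × 2.13 × 2.36 = 3.994 m³/s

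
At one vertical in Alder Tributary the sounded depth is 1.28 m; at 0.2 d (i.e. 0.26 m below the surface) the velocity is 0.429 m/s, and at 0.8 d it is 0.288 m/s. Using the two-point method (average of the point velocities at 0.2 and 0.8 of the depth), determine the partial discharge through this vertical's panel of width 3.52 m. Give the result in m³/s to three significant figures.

1.62 m³/s

v̄ = (0.429 + 0.288) / 2 = 0.3585 m/s
q = v̄ × d × w = 0.3585 × 1.28 × 3.52 = 1.615 m³/s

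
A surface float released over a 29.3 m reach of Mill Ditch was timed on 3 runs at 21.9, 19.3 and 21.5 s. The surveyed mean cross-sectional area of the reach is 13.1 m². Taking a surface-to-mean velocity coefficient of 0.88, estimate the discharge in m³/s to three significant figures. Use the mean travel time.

16.2 m³/s

t̄ = (21.9 + 19.3 + 21.5) / 3 = 20.9 s
v_surface = L / t̄ = 29.3 / 20.9 = 1.402 m/s
v_mean = 0.88 × 1.402 = 1.234 m/s
Q = A × v_mean = 13.1 × 1.234 = 16.16 m³/s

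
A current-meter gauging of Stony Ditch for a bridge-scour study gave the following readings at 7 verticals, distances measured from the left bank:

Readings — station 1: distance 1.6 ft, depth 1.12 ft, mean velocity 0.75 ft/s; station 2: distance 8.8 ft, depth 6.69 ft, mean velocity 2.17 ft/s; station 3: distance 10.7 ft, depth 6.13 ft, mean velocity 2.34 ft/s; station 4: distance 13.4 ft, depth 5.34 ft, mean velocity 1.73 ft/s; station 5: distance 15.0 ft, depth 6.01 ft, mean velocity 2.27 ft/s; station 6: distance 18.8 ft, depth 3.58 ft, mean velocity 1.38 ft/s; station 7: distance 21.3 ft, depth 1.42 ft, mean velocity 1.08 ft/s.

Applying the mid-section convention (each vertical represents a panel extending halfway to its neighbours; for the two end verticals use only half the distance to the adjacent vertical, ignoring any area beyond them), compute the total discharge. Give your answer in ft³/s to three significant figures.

w_1 = (8.8 − 1.6)/2 = 3.6 ft; q_1 = 0.75 × 1.12 × 3.6 = 3.024 ft³/s
w_2 = (10.7 − 1.6)/2 = 4.55 ft; q_2 = 2.17 × 6.69 × 4.55 = 66.05 ft³/s
w_3 = (13.4 − 8.8)/2 = 2.3 ft; q_3 = 2.34 × 6.13 × 2.3 = 32.99 ft³/s
w_4 = (15.0 − 10.7)/2 = 2.15 ft; q_4 = 1.73 × 5.34 × 2.15 = 19.86 ft³/s
w_5 = (18.8 − 13.4)/2 = 2.7 ft; q_5 = 2.27 × 6.01 × 2.7 = 36.84 ft³/s
w_6 = (21.3 − 15.0)/2 = 3.15 ft; q_6 = 1.38 × 3.58 × 3.15 = 15.56 ft³/s
w_7 = (21.3 − 18.8)/2 = 1.25 ft; q_7 = 1.08 × 1.42 × 1.25 = 1.917 ft³/s
Q = Σ qᵢ = 176.2 ft³/s

176 ft³/s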